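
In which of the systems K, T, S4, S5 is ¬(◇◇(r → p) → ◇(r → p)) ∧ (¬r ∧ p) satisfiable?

K

T-tableau for the formula:
1. ¬(◇◇(r → p) → ◇(r → p)) ∧ (¬r ∧ p), u
2. ¬(◇◇(r → p) → ◇(r → p)), u
3. ¬r ∧ p, u
4. ◇◇(r → p), u
5. ¬◇(r → p), u
6. ¬r, u
7. p, u
8. ¬(r → p), u
9. r, u
10. ¬p, u
Accessibility: uRu
Branch closes: r and ¬r both at u.
Every branch closes (one shown): unsatisfiable in T, hence also in S4, S5 (every S4/S5-frame is a T-frame).
K-tableau for the formula:
1. ¬(◇◇(r → p) → ◇(r → p)) ∧ (¬r ∧ p), u
2. ¬(◇◇(r → p) → ◇(r → p)), u
3. ¬r ∧ p, u
4. ◇◇(r → p), u
5. ¬◇(r → p), u
6. ¬r, u
7. p, u
8. ◇(r → p), v
9. ¬(r → p), v
10. r, v
11. ¬p, v
12. r → p, w
13. p, w
Accessibility: uRv, vRw
Complete open branch: satisfiable in K.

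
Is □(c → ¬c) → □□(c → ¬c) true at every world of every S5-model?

Valid in S5

Tableau for the negation ¬(□(c → ¬c) → □□(c → ¬c)):
1. ¬(□(c → ¬c) → □□(c → ¬c)), u
2. □(c → ¬c), u
3. ¬□□(c → ¬c), u
4. c → ¬c, u
5. ¬c, u
6. ¬□(c → ¬c), v
7. c → ¬c, v
8. ¬c, v
9. ¬(c → ¬c), w
10. c, w
11. c → ¬c, w
12. ¬c, w
Accessibility: uRu, uRv, uRw, vRu, vRv, vRw, wRu, wRv, wRw
Branch closes: c and ¬c both at w.
All branches of the negation close; one closing branch shown above.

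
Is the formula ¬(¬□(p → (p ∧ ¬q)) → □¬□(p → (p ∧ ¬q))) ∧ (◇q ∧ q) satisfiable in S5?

1. ¬(¬□(p → (p ∧ ¬q)) → □¬□(p → (p ∧ ¬q))) ∧ (◇q ∧ q), w0
2. ¬(¬□(p → (p ∧ ¬q)) → □¬□(p → (p ∧ ¬q))), w0   [∧-rule on 1]
3. ◇q ∧ q, w0   [∧-rule on 1]
4. ¬□(p → (p ∧ ¬q)), w0   [¬→-rule on 2]
5. ¬□¬□(p → (p ∧ ¬q)), w0   [¬→-rule on 2]
6. ◇q, w0   [∧-rule on 3]
7. q, w0   [∧-rule on 3]
8. ¬(p → (p ∧ ¬q)), w1   [¬□-rule on 4: fresh world w1, w0Rw1]
9. p, w1   [¬→-rule on 8]
10. ¬(p ∧ ¬q), w1   [¬→-rule on 8]
11. q, w1   [¬∧-rule on 10 (branches; this branch)]
12. □(p → (p ∧ ¬q)), w2   [¬□-rule on 5: fresh world w2, w0Rw2]
13. p → (p ∧ ¬q), w0   [□-rule on 12 via w2Rw0]
14. p → (p ∧ ¬q), w1   [□-rule on 12 via w2Rw1]
15. p → (p ∧ ¬q), w2   [□-rule on 12 via w2Rw2]
16. ¬p, w0   [→-rule on 13 (branches; this branch)]
17. p ∧ ¬q, w1   [→-rule on 14 (branches; this branch)]
18. ¬q, w1   [∧-rule on 17]
Accessibility: w0Rw0, w0Rw1, w0Rw2, w1Rw0, w1Rw1, w1Rw2, w2Rw0, w2Rw1, w2Rw2
Branch closes: q and ¬q both at w1.
Every branch closes; the branch above is one of them.

No, unsatisfiable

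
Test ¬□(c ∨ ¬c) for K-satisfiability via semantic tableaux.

Unsatisfiable (every branch closes)

1. ¬□(c ∨ ¬c), u
2. ¬(c ∨ ¬c), v
3. ¬c, v
4. c, v
Accessibility: uRv
Branch closes: c and ¬c both at v.
All branches of the tableau close; one closing branch shown above.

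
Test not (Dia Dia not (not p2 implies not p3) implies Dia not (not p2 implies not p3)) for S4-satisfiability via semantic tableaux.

No, unsatisfiable

1. not (Dia Dia not (not p2 implies not p3) implies Dia not (not p2 implies not p3)), u
2. Dia Dia not (not p2 implies not p3), u
3. not Dia not (not p2 implies not p3), u
4. not p2 implies not p3, u
5. not p3, u
6. Dia not (not p2 implies not p3), v
7. not p2 implies not p3, v
8. not p3, v
9. not (not p2 implies not p3), w
10. not p2, w
11. p3, w
12. not p2 implies not p3, w
13. not p3, w
Accessibility: uRu, uRv, uRw, vRv, vRw, wRw
Branch closes: p3 and not p3 both at w.
All branches of the tableau close; one closing branch shown above.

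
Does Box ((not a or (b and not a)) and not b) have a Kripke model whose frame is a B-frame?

1. Box ((not a or (b and not a)) and not b), 0
2. (not a or (b and not a)) and not b, 0   [Box-rule on 1 via 0R0]
3. not a or (b and not a), 0   [and-rule on 2]
4. not b, 0   [and-rule on 2]
5. not a, 0   [or-rule on 3 (branches; this branch)]
Accessibility: 0R0

Satisfiable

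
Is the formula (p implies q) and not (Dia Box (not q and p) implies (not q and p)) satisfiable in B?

1. (p implies q) and not (Dia Box (not q and p) implies (not q and p)), 0
2. p implies q, 0   [and-rule on 1]
3. not (Dia Box (not q and p) implies (not q and p)), 0   [and-rule on 1]
4. Dia Box (not q and p), 0   [neg-implies-rule on 3]
5. not (not q and p), 0   [neg-implies-rule on 3]
6. q, 0   [implies-rule on 2 (branches; this branch)]
7. not p, 0   [neg-and-rule on 5 (branches; this branch)]
8. Box (not q and p), 1   [Dia-rule on 4: fresh world 1, 0R1]
9. not q and p, 0   [Box-rule on 8 via 1R0]
10. not q, 0   [and-rule on 9]
11. p, 0   [and-rule on 9]
Accessibility: 0R0, 0R1, 1R0, 1R1
Branch closes: q and not q both at 0.
(One branch shown.) All branches close.

Unsatisfiable (every branch closes)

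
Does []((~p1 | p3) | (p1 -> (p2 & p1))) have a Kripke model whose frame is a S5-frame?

1. []((~p1 | p3) | (p1 -> (p2 & p1))), 0
2. (~p1 | p3) | (p1 -> (p2 & p1)), 0
3. p1 -> (p2 & p1), 0
4. p2 & p1, 0
5. p2, 0
6. p1, 0
Accessibility: 0R0

Yes, satisfiable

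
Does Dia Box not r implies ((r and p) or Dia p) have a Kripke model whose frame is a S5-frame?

1. Dia Box not r implies ((r and p) or Dia p), w0
2. (r and p) or Dia p, w0   [implies-rule on 1 (branches; this branch)]
3. Dia p, w0   [or-rule on 2 (branches; this branch)]
4. p, w1   [Dia-rule on 3: fresh world w1, w0Rw1]
Accessibility: w0Rw0, w0Rw1, w1Rw0, w1Rw1

Satisfiable (open branch found)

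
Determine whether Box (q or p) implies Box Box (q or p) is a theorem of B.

Invalid (countermodel exists)

Tableau for the negation not (Box (q or p) implies Box Box (q or p)):
1. not (Box (q or p) implies Box Box (q or p)), w0
2. Box (q or p), w0
3. not Box Box (q or p), w0
4. q or p, w0
5. p, w0
6. not Box (q or p), w1
7. q or p, w1
8. p, w1
9. not (q or p), w2
10. not q, w2
11. not p, w2
Accessibility: w0Rw0, w0Rw1, w1Rw0, w1Rw1, w1Rw2, w2Rw1, w2Rw2
The negation has an open branch (countermodel exists).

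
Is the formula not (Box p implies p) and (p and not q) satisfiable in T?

1. not (Box p implies p) and (p and not q), w0
2. not (Box p implies p), w0
3. p and not q, w0
4. Box p, w0
5. not p, w0
6. p, w0
7. not q, w0
Accessibility: w0Rw0
Branch closes: p and not p both at w0.
(One branch shown.) All branches close.

Unsatisfiable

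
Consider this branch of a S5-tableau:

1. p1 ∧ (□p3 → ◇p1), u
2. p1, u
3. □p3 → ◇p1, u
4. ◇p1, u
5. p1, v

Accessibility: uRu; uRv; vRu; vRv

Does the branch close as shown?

Open

No atom appears with both signs at the same world.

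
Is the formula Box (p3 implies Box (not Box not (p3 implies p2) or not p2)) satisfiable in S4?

Satisfiable (open branch found)

1. Box (p3 implies Box (not Box not (p3 implies p2) or not p2)), u
2. p3 implies Box (not Box not (p3 implies p2) or not p2), u
3. Box (not Box not (p3 implies p2) or not p2), u
4. not Box not (p3 implies p2) or not p2, u
5. not p2, u
Accessibility: uRu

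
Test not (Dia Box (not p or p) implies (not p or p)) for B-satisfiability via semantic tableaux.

Unsatisfiable (every branch closes)

1. not (Dia Box (not p or p) implies (not p or p)), 0
2. Dia Box (not p or p), 0
3. not (not p or p), 0
4. p, 0
5. not p, 0
Accessibility: 0R0
Branch closes: p and not p both at 0.
All branches of the tableau close; one closing branch shown above.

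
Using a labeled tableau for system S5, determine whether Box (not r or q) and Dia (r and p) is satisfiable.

Satisfiable

1. Box (not r or q) and Dia (r and p), w0
2. Box (not r or q), w0   [and-rule on 1]
3. Dia (r and p), w0   [and-rule on 1]
4. not r or q, w0   [Box-rule on 2 via w0Rw0]
5. q, w0   [or-rule on 4 (branches; this branch)]
6. r and p, w1   [Dia-rule on 3: fresh world w1, w0Rw1]
7. r, w1   [and-rule on 6]
8. p, w1   [and-rule on 6]
9. not r or q, w1   [Box-rule on 2 via w0Rw1]
10. q, w1   [or-rule on 9 (branches; this branch)]
Accessibility: w0Rw0, w0Rw1, w1Rw0, w1Rw1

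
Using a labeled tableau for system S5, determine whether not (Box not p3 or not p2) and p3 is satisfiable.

1. not (Box not p3 or not p2) and p3, u
2. not (Box not p3 or not p2), u   [and-rule on 1]
3. p3, u   [and-rule on 1]
4. not Box not p3, u   [neg-or-rule on 2]
5. p2, u   [neg-or-rule on 2]
6. p3, v   [neg-Box-rule on 4: fresh world v, uRv]
Accessibility: uRu, uRv, vRu, vRv

Satisfiable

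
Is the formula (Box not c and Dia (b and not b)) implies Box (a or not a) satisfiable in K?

1. (Box not c and Dia (b and not b)) implies Box (a or not a), 0
2. Box (a or not a), 0

Yes, satisfiable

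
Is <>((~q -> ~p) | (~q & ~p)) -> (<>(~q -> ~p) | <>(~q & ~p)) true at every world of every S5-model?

Yes, valid

Tableau for the negation ~(<>((~q -> ~p) | (~q & ~p)) -> (<>(~q -> ~p) | <>(~q & ~p))):
1. ~(<>((~q -> ~p) | (~q & ~p)) -> (<>(~q -> ~p) | <>(~q & ~p))), u
2. <>((~q -> ~p) | (~q & ~p)), u
3. ~(<>(~q -> ~p) | <>(~q & ~p)), u
4. ~<>(~q -> ~p), u
5. ~<>(~q & ~p), u
6. ~(~q -> ~p), u
7. ~q, u
8. p, u
9. ~(~q & ~p), u
10. (~q -> ~p) | (~q & ~p), v
11. ~(~q -> ~p), v
12. ~q, v
13. p, v
14. ~(~q & ~p), v
15. ~q -> ~p, v
16. ~p, v
Accessibility: uRu, uRv, vRu, vRv
Branch closes: p and ~p both at v.
Every branch of the negation's tableau closes; the branch above is one of them.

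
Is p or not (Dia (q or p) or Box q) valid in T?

No, not valid

Tableau for the negation not (p or not (Dia (q or p) or Box q)):
1. not (p or not (Dia (q or p) or Box q)), 0
2. not p, 0
3. Dia (q or p) or Box q, 0
4. Box q, 0
5. q, 0
Accessibility: 0R0
The negation has an open branch (countermodel exists).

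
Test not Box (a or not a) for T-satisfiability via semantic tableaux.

No, unsatisfiable

1. not Box (a or not a), w0
2. not (a or not a), w1
3. not a, w1
4. a, w1
Accessibility: w0Rw0, w0Rw1, w1Rw1
Branch closes: a and not a both at w1.
(One branch shown.) All branches close.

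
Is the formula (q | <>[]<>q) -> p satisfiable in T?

1. (q | <>[]<>q) -> p, u
2. p, u
Accessibility: uRu

Satisfiable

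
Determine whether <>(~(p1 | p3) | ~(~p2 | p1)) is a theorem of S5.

Tableau for the negation ~<>(~(p1 | p3) | ~(~p2 | p1)):
1. ~<>(~(p1 | p3) | ~(~p2 | p1)), u
2. ~(~(p1 | p3) | ~(~p2 | p1)), u   [~<>-rule on 1 via uRu]
3. p1 | p3, u   [~|-rule on 2]
4. ~p2 | p1, u   [~|-rule on 2]
5. p3, u   [|-rule on 3 (branches; this branch)]
6. p1, u   [|-rule on 4 (branches; this branch)]
Accessibility: uRu
The negation has an open branch (countermodel exists).

Not valid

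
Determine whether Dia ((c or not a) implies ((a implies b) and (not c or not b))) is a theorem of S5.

Not valid

Tableau for the negation not Dia ((c or not a) implies ((a implies b) and (not c or not b))):
1. not Dia ((c or not a) implies ((a implies b) and (not c or not b))), u
2. not ((c or not a) implies ((a implies b) and (not c or not b))), u   [neg-Dia-rule on 1 via uRu]
3. c or not a, u   [neg-implies-rule on 2]
4. not ((a implies b) and (not c or not b)), u   [neg-implies-rule on 2]
5. not a, u   [or-rule on 3 (branches; this branch)]
6. not (not c or not b), u   [neg-and-rule on 4 (branches; this branch)]
7. c, u   [neg-or-rule on 6]
8. b, u   [neg-or-rule on 6]
Accessibility: uRu
The negation has an open branch (countermodel exists).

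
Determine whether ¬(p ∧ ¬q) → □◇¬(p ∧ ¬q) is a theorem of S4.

Tableau for the negation ¬(¬(p ∧ ¬q) → □◇¬(p ∧ ¬q)):
1. ¬(¬(p ∧ ¬q) → □◇¬(p ∧ ¬q)), w0
2. ¬(p ∧ ¬q), w0   [¬→-rule on 1]
3. ¬□◇¬(p ∧ ¬q), w0   [¬→-rule on 1]
4. q, w0   [¬∧-rule on 2 (branches; this branch)]
5. ¬◇¬(p ∧ ¬q), w1   [¬□-rule on 3: fresh world w1, w0Rw1]
6. p ∧ ¬q, w1   [¬◇-rule on 5 via w1Rw1]
7. p, w1   [∧-rule on 6]
8. ¬q, w1   [∧-rule on 6]
Accessibility: w0Rw0, w0Rw1, w1Rw1
The negation has an open branch (countermodel exists).

No, not valid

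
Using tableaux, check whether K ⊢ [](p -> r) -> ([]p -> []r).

Tableau for the negation ~([](p -> r) -> ([]p -> []r)):
1. ~([](p -> r) -> ([]p -> []r)), w0
2. [](p -> r), w0
3. ~([]p -> []r), w0
4. []p, w0
5. ~[]r, w0
6. ~r, w1
7. p -> r, w1
8. p, w1
9. r, w1
Accessibility: w0Rw1
Branch closes: r and ~r both at w1.
Every branch of the negation's tableau closes; the branch above is one of them.

Yes, valid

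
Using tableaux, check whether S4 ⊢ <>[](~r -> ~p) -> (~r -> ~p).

Invalid (countermodel exists)

Tableau for the negation ~(<>[](~r -> ~p) -> (~r -> ~p)):
1. ~(<>[](~r -> ~p) -> (~r -> ~p)), 0
2. <>[](~r -> ~p), 0
3. ~(~r -> ~p), 0
4. ~r, 0
5. p, 0
6. [](~r -> ~p), 1
7. ~r -> ~p, 1
8. ~p, 1
Accessibility: 0R0, 0R1, 1R1
The negation has an open branch (countermodel exists).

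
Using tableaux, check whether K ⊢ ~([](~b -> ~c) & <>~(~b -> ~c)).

Valid

Tableau for the negation [](~b -> ~c) & <>~(~b -> ~c):
1. [](~b -> ~c) & <>~(~b -> ~c), u
2. [](~b -> ~c), u   [&-rule on 1]
3. <>~(~b -> ~c), u   [&-rule on 1]
4. ~(~b -> ~c), v   [<>-rule on 3: fresh world v, uRv]
5. ~b, v   [~->-rule on 4]
6. c, v   [~->-rule on 4]
7. ~b -> ~c, v   [[]-rule on 2 via uRv]
8. ~c, v   [->-rule on 7 (branches; this branch)]
Accessibility: uRv
Branch closes: c and ~c both at v.
All branches of the negation close; one closing branch shown above.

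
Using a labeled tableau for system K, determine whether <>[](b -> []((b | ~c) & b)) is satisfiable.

Yes, satisfiable

1. <>[](b -> []((b | ~c) & b)), 0
2. [](b -> []((b | ~c) & b)), 1
Accessibility: 0R1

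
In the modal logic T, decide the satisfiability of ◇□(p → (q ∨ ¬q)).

1. ◇□(p → (q ∨ ¬q)), u
2. □(p → (q ∨ ¬q)), v
3. p → (q ∨ ¬q), v
4. q ∨ ¬q, v
5. ¬q, v
Accessibility: uRu, uRv, vRv

Yes, satisfiable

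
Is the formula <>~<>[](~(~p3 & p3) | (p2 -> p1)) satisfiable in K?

1. <>~<>[](~(~p3 & p3) | (p2 -> p1)), u
2. ~<>[](~(~p3 & p3) | (p2 -> p1)), v   [<>-rule on 1: fresh world v, uRv]
Accessibility: uRv

Yes, satisfiable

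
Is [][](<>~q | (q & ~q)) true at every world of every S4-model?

Tableau for the negation ~[][](<>~q | (q & ~q)):
1. ~[][](<>~q | (q & ~q)), w0
2. ~[](<>~q | (q & ~q)), w1   [~[]-rule on 1: fresh world w1, w0Rw1]
3. ~(<>~q | (q & ~q)), w2   [~[]-rule on 2: fresh world w2, w1Rw2]
4. ~<>~q, w2   [~|-rule on 3]
5. ~(q & ~q), w2   [~|-rule on 3]
6. q, w2   [~<>-rule on 4 via w2Rw2]
Accessibility: w0Rw0, w0Rw1, w0Rw2, w1Rw1, w1Rw2, w2Rw2
The negation has an open branch (countermodel exists).

Not valid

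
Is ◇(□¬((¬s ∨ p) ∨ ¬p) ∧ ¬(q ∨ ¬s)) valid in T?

Not valid

Tableau for the negation ¬◇(□¬((¬s ∨ p) ∨ ¬p) ∧ ¬(q ∨ ¬s)):
1. ¬◇(□¬((¬s ∨ p) ∨ ¬p) ∧ ¬(q ∨ ¬s)), 0
2. ¬(□¬((¬s ∨ p) ∨ ¬p) ∧ ¬(q ∨ ¬s)), 0
3. q ∨ ¬s, 0
4. ¬s, 0
Accessibility: 0R0
The negation has an open branch (countermodel exists).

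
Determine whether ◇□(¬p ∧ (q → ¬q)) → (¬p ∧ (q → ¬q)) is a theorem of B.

Valid in B

Tableau for the negation ¬(◇□(¬p ∧ (q → ¬q)) → (¬p ∧ (q → ¬q))):
1. ¬(◇□(¬p ∧ (q → ¬q)) → (¬p ∧ (q → ¬q))), u
2. ◇□(¬p ∧ (q → ¬q)), u   [¬→-rule on 1]
3. ¬(¬p ∧ (q → ¬q)), u   [¬→-rule on 1]
4. ¬(q → ¬q), u   [¬∧-rule on 3 (branches; this branch)]
5. q, u   [¬→-rule on 4]
6. □(¬p ∧ (q → ¬q)), v   [◇-rule on 2: fresh world v, uRv]
7. ¬p ∧ (q → ¬q), u   [□-rule on 6 via vRu]
8. ¬p, u   [∧-rule on 7]
9. q → ¬q, u   [∧-rule on 7]
10. ¬p ∧ (q → ¬q), v   [□-rule on 6 via vRv]
11. ¬p, v   [∧-rule on 10]
12. q → ¬q, v   [∧-rule on 10]
13. ¬q, u   [→-rule on 9 (branches; this branch)]
Accessibility: uRu, uRv, vRu, vRv
Branch closes: q and ¬q both at u.
All branches of the negation close; one closing branch shown above.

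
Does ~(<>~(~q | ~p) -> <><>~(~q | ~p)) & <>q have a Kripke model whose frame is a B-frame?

1. ~(<>~(~q | ~p) -> <><>~(~q | ~p)) & <>q, w0
2. ~(<>~(~q | ~p) -> <><>~(~q | ~p)), w0
3. <>q, w0
4. <>~(~q | ~p), w0
5. ~<><>~(~q | ~p), w0
6. ~<>~(~q | ~p), w0
7. ~q | ~p, w0
8. ~p, w0
9. q, w1
10. ~<>~(~q | ~p), w1
11. ~q | ~p, w1
12. ~p, w1
13. ~(~q | ~p), w2
14. q, w2
15. p, w2
16. ~<>~(~q | ~p), w2
17. ~q | ~p, w2
18. ~p, w2
Accessibility: w0Rw0, w0Rw1, w0Rw2, w1Rw0, w1Rw1, w2Rw0, w2Rw2
Branch closes: p and ~p both at w2.
(One branch shown.) All branches close.

No, unsatisfiable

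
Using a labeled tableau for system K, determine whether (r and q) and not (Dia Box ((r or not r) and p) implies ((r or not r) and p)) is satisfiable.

1. (r and q) and not (Dia Box ((r or not r) and p) implies ((r or not r) and p)), u
2. r and q, u
3. not (Dia Box ((r or not r) and p) implies ((r or not r) and p)), u
4. r, u
5. q, u
6. Dia Box ((r or not r) and p), u
7. not ((r or not r) and p), u
8. not p, u
9. Box ((r or not r) and p), v
Accessibility: uRv

Yes, satisfiable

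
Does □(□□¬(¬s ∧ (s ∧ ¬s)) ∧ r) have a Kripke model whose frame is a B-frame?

Satisfiable (open branch found)

1. □(□□¬(¬s ∧ (s ∧ ¬s)) ∧ r), u
2. □□¬(¬s ∧ (s ∧ ¬s)) ∧ r, u   [□-rule on 1 via uRu]
3. □□¬(¬s ∧ (s ∧ ¬s)), u   [∧-rule on 2]
4. r, u   [∧-rule on 2]
5. □¬(¬s ∧ (s ∧ ¬s)), u   [□-rule on 3 via uRu]
6. ¬(¬s ∧ (s ∧ ¬s)), u   [□-rule on 5 via uRu]
7. ¬(s ∧ ¬s), u   [¬∧-rule on 6 (branches; this branch)]
8. s, u   [¬∧-rule on 7 (branches; this branch)]
Accessibility: uRu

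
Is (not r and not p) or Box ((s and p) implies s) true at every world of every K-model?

Tableau for the negation not ((not r and not p) or Box ((s and p) implies s)):
1. not ((not r and not p) or Box ((s and p) implies s)), 0
2. not (not r and not p), 0   [neg-or-rule on 1]
3. not Box ((s and p) implies s), 0   [neg-or-rule on 1]
4. p, 0   [neg-and-rule on 2 (branches; this branch)]
5. not ((s and p) implies s), 1   [neg-Box-rule on 3: fresh world 1, 0R1]
6. s and p, 1   [neg-implies-rule on 5]
7. not s, 1   [neg-implies-rule on 5]
8. s, 1   [and-rule on 6]
9. p, 1   [and-rule on 6]
Accessibility: 0R1
Branch closes: s and not s both at 1.
All branches of the negation close; one closing branch shown above.

Yes, valid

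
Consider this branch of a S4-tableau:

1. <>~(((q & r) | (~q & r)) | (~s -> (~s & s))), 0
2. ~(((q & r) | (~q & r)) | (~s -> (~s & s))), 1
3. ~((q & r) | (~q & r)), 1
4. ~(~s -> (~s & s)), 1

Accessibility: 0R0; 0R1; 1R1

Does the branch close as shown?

There is no literal clash: for every atom and world, at most one sign appears.

Open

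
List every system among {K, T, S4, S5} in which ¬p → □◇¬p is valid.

S5

S5-tableau for the negation ¬(¬p → □◇¬p):
1. ¬(¬p → □◇¬p), u
2. ¬p, u   [¬→-rule on 1]
3. ¬□◇¬p, u   [¬→-rule on 1]
4. ¬◇¬p, v   [¬□-rule on 3: fresh world v, uRv]
5. p, u   [¬◇-rule on 4 via vRu]
Accessibility: uRu, uRv, vRu, vRv
Branch closes: p and ¬p both at u.
Every branch closes (one shown): valid in S5.
S4-tableau for the negation ¬(¬p → □◇¬p):
1. ¬(¬p → □◇¬p), u
2. ¬p, u   [¬→-rule on 1]
3. ¬□◇¬p, u   [¬→-rule on 1]
4. ¬◇¬p, v   [¬□-rule on 3: fresh world v, uRv]
5. p, v   [¬◇-rule on 4 via vRv]
Accessibility: uRu, uRv, vRv
Complete open branch: countermodel on an S4-frame, so not valid in S4, nor in K, T (the same frame is also a K-frame and a T-frame).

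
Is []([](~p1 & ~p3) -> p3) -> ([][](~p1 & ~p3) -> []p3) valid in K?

Valid in K

Tableau for the negation ~([]([](~p1 & ~p3) -> p3) -> ([][](~p1 & ~p3) -> []p3)):
1. ~([]([](~p1 & ~p3) -> p3) -> ([][](~p1 & ~p3) -> []p3)), 0
2. []([](~p1 & ~p3) -> p3), 0   [~->-rule on 1]
3. ~([][](~p1 & ~p3) -> []p3), 0   [~->-rule on 1]
4. [][](~p1 & ~p3), 0   [~->-rule on 3]
5. ~[]p3, 0   [~->-rule on 3]
6. ~p3, 1   [~[]-rule on 5: fresh world 1, 0R1]
7. [](~p1 & ~p3) -> p3, 1   [[]-rule on 2 via 0R1]
8. [](~p1 & ~p3), 1   [[]-rule on 4 via 0R1]
9. ~[](~p1 & ~p3), 1   [->-rule on 7 (branches; this branch)]
10. ~(~p1 & ~p3), 2   [~[]-rule on 9: fresh world 2, 1R2]
11. ~p1 & ~p3, 2   [[]-rule on 8 via 1R2]
12. ~p1, 2   [&-rule on 11]
13. ~p3, 2   [&-rule on 11]
14. p3, 2   [~&-rule on 10 (branches; this branch)]
Accessibility: 0R1, 1R2
Branch closes: p3 and ~p3 both at 2.
Every branch of the negation's tableau closes; the branch above is one of them.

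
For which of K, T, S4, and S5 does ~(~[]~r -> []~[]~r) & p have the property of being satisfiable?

S5-tableau for the formula:
1. ~(~[]~r -> []~[]~r) & p, 0
2. ~(~[]~r -> []~[]~r), 0   [&-rule on 1]
3. p, 0   [&-rule on 1]
4. ~[]~r, 0   [~->-rule on 2]
5. ~[]~[]~r, 0   [~->-rule on 2]
6. r, 1   [~[]-rule on 4: fresh world 1, 0R1]
7. []~r, 2   [~[]-rule on 5: fresh world 2, 0R2]
8. ~r, 0   [[]-rule on 7 via 2R0]
9. ~r, 1   [[]-rule on 7 via 2R1]
Accessibility: 0R0, 0R1, 0R2, 1R0, 1R1, 1R2, 2R0, 2R1, 2R2
Branch closes: r and ~r both at 1.
Every branch closes (one shown): unsatisfiable in S5.
S4-tableau for the formula:
1. ~(~[]~r -> []~[]~r) & p, 0
2. ~(~[]~r -> []~[]~r), 0   [&-rule on 1]
3. p, 0   [&-rule on 1]
4. ~[]~r, 0   [~->-rule on 2]
5. ~[]~[]~r, 0   [~->-rule on 2]
6. r, 1   [~[]-rule on 4: fresh world 1, 0R1]
7. []~r, 2   [~[]-rule on 5: fresh world 2, 0R2]
8. ~r, 2   [[]-rule on 7 via 2R2]
Accessibility: 0R0, 0R1, 0R2, 1R1, 2R2
Complete open branch: satisfiable in S4, hence also in K, T (this S4-model is also a K-model and a T-model).

K, T, S4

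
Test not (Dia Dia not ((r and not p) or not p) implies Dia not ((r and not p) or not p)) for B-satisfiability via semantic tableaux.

1. not (Dia Dia not ((r and not p) or not p) implies Dia not ((r and not p) or not p)), w0
2. Dia Dia not ((r and not p) or not p), w0
3. not Dia not ((r and not p) or not p), w0
4. (r and not p) or not p, w0
5. not p, w0
6. Dia not ((r and not p) or not p), w1
7. (r and not p) or not p, w1
8. not p, w1
9. not ((r and not p) or not p), w2
10. not (r and not p), w2
11. p, w2
Accessibility: w0Rw0, w0Rw1, w1Rw0, w1Rw1, w1Rw2, w2Rw1, w2Rw2

Yes, satisfiable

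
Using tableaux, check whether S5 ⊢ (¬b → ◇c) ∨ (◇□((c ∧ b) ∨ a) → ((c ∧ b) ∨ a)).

Tableau for the negation ¬((¬b → ◇c) ∨ (◇□((c ∧ b) ∨ a) → ((c ∧ b) ∨ a))):
1. ¬((¬b → ◇c) ∨ (◇□((c ∧ b) ∨ a) → ((c ∧ b) ∨ a))), w0
2. ¬(¬b → ◇c), w0
3. ¬(◇□((c ∧ b) ∨ a) → ((c ∧ b) ∨ a)), w0
4. ¬b, w0
5. ¬◇c, w0
6. ◇□((c ∧ b) ∨ a), w0
7. ¬((c ∧ b) ∨ a), w0
8. ¬(c ∧ b), w0
9. ¬a, w0
10. ¬c, w0
11. □((c ∧ b) ∨ a), w1
12. ¬c, w1
13. (c ∧ b) ∨ a, w0
14. (c ∧ b) ∨ a, w1
15. c ∧ b, w0
16. c, w0
17. b, w0
Accessibility: w0Rw0, w0Rw1, w1Rw0, w1Rw1
Branch closes: c and ¬c both at w0.
Every branch of the negation's tableau closes; the branch above is one of them.

Valid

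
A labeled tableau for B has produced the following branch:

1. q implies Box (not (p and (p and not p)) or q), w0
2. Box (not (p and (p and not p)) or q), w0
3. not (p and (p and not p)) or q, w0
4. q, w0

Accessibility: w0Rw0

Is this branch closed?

Not closed

There is no literal clash: for every atom and world, at most one sign appears.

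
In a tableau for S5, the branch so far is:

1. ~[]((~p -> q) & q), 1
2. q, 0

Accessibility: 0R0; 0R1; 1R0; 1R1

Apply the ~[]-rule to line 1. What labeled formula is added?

a fresh world 2 with 1R2, and ~((~p -> q) & q) at 2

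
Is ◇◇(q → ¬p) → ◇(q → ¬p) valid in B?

Tableau for the negation ¬(◇◇(q → ¬p) → ◇(q → ¬p)):
1. ¬(◇◇(q → ¬p) → ◇(q → ¬p)), u
2. ◇◇(q → ¬p), u   [¬→-rule on 1]
3. ¬◇(q → ¬p), u   [¬→-rule on 1]
4. ¬(q → ¬p), u   [¬◇-rule on 3 via uRu]
5. q, u   [¬→-rule on 4]
6. p, u   [¬→-rule on 4]
7. ◇(q → ¬p), v   [◇-rule on 2: fresh world v, uRv]
8. ¬(q → ¬p), v   [¬◇-rule on 3 via uRv]
9. q, v   [¬→-rule on 8]
10. p, v   [¬→-rule on 8]
11. q → ¬p, w   [◇-rule on 7: fresh world w, vRw]
12. ¬p, w   [→-rule on 11 (branches; this branch)]
Accessibility: uRu, uRv, vRu, vRv, vRw, wRv, wRw
The negation has an open branch (countermodel exists).

Invalid (countermodel exists)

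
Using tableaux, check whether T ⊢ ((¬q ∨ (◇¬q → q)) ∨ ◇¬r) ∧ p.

Invalid (countermodel exists)

Tableau for the negation ¬(((¬q ∨ (◇¬q → q)) ∨ ◇¬r) ∧ p):
1. ¬(((¬q ∨ (◇¬q → q)) ∨ ◇¬r) ∧ p), u
2. ¬p, u
Accessibility: uRu
The negation has an open branch (countermodel exists).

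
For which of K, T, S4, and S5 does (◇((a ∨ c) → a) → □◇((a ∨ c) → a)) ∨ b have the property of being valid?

S5

S4-tableau for the negation ¬((◇((a ∨ c) → a) → □◇((a ∨ c) → a)) ∨ b):
1. ¬((◇((a ∨ c) → a) → □◇((a ∨ c) → a)) ∨ b), 0
2. ¬(◇((a ∨ c) → a) → □◇((a ∨ c) → a)), 0   [¬∨-rule on 1]
3. ¬b, 0   [¬∨-rule on 1]
4. ◇((a ∨ c) → a), 0   [¬→-rule on 2]
5. ¬□◇((a ∨ c) → a), 0   [¬→-rule on 2]
6. (a ∨ c) → a, 1   [◇-rule on 4: fresh world 1, 0R1]
7. a, 1   [→-rule on 6 (branches; this branch)]
8. ¬◇((a ∨ c) → a), 2   [¬□-rule on 5: fresh world 2, 0R2]
9. ¬((a ∨ c) → a), 2   [¬◇-rule on 8 via 2R2]
10. a ∨ c, 2   [¬→-rule on 9]
11. ¬a, 2   [¬→-rule on 9]
12. c, 2   [∨-rule on 10 (branches; this branch)]
Accessibility: 0R0, 0R1, 0R2, 1R1, 2R2
Complete open branch: countermodel on an S4-frame, so not valid in S4, nor in K, T (the same frame is also a K-frame and a T-frame).
S5-tableau for the negation ¬((◇((a ∨ c) → a) → □◇((a ∨ c) → a)) ∨ b):
1. ¬((◇((a ∨ c) → a) → □◇((a ∨ c) → a)) ∨ b), 0
2. ¬(◇((a ∨ c) → a) → □◇((a ∨ c) → a)), 0   [¬∨-rule on 1]
3. ¬b, 0   [¬∨-rule on 1]
4. ◇((a ∨ c) → a), 0   [¬→-rule on 2]
5. ¬□◇((a ∨ c) → a), 0   [¬→-rule on 2]
6. (a ∨ c) → a, 1   [◇-rule on 4: fresh world 1, 0R1]
7. ¬(a ∨ c), 1   [→-rule on 6 (branches; this branch)]
8. ¬a, 1   [¬∨-rule on 7]
9. ¬c, 1   [¬∨-rule on 7]
10. ¬◇((a ∨ c) → a), 2   [¬□-rule on 5: fresh world 2, 0R2]
11. ¬((a ∨ c) → a), 0   [¬◇-rule on 10 via 2R0]
12. a ∨ c, 0   [¬→-rule on 11]
13. ¬a, 0   [¬→-rule on 11]
14. ¬((a ∨ c) → a), 1   [¬◇-rule on 10 via 2R1]
15. a ∨ c, 1   [¬→-rule on 14]
16. ¬((a ∨ c) → a), 2   [¬◇-rule on 10 via 2R2]
17. a ∨ c, 2   [¬→-rule on 16]
18. ¬a, 2   [¬→-rule on 16]
19. c, 0   [∨-rule on 12 (branches; this branch)]
20. c, 1   [∨-rule on 15 (branches; this branch)]
Accessibility: 0R0, 0R1, 0R2, 1R0, 1R1, 1R2, 2R0, 2R1, 2R2
Branch closes: c and ¬c both at 1.
Every branch closes (one shown): valid in S5.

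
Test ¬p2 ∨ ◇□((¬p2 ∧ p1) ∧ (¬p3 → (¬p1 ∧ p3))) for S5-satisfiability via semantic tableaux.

1. ¬p2 ∨ ◇□((¬p2 ∧ p1) ∧ (¬p3 → (¬p1 ∧ p3))), u
2. ◇□((¬p2 ∧ p1) ∧ (¬p3 → (¬p1 ∧ p3))), u   [∨-rule on 1 (branches; this branch)]
3. □((¬p2 ∧ p1) ∧ (¬p3 → (¬p1 ∧ p3))), v   [◇-rule on 2: fresh world v, uRv]
4. (¬p2 ∧ p1) ∧ (¬p3 → (¬p1 ∧ p3)), u   [□-rule on 3 via vRu]
5. ¬p2 ∧ p1, u   [∧-rule on 4]
6. ¬p3 → (¬p1 ∧ p3), u   [∧-rule on 4]
7. ¬p2, u   [∧-rule on 5]
8. p1, u   [∧-rule on 5]
9. (¬p2 ∧ p1) ∧ (¬p3 → (¬p1 ∧ p3)), v   [□-rule on 3 via vRv]
10. ¬p2 ∧ p1, v   [∧-rule on 9]
11. ¬p3 → (¬p1 ∧ p3), v   [∧-rule on 9]
12. ¬p2, v   [∧-rule on 10]
13. p1, v   [∧-rule on 10]
14. p3, u   [→-rule on 6 (branches; this branch)]
15. p3, v   [→-rule on 11 (branches; this branch)]
Accessibility: uRu, uRv, vRu, vRv

Yes, satisfiable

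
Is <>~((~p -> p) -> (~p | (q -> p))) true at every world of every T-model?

No, not valid

Tableau for the negation ~<>~((~p -> p) -> (~p | (q -> p))):
1. ~<>~((~p -> p) -> (~p | (q -> p))), u
2. (~p -> p) -> (~p | (q -> p)), u
3. ~p | (q -> p), u
4. q -> p, u
5. p, u
Accessibility: uRu
The negation has an open branch (countermodel exists).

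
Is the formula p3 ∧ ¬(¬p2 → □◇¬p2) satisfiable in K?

1. p3 ∧ ¬(¬p2 → □◇¬p2), u
2. p3, u
3. ¬(¬p2 → □◇¬p2), u
4. ¬p2, u
5. ¬□◇¬p2, u
6. ¬◇¬p2, v
Accessibility: uRv

Yes, satisfiable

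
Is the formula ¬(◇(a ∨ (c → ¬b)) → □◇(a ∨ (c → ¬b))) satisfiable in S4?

1. ¬(◇(a ∨ (c → ¬b)) → □◇(a ∨ (c → ¬b))), 0
2. ◇(a ∨ (c → ¬b)), 0
3. ¬□◇(a ∨ (c → ¬b)), 0
4. a ∨ (c → ¬b), 1
5. c → ¬b, 1
6. ¬b, 1
7. ¬◇(a ∨ (c → ¬b)), 2
8. ¬(a ∨ (c → ¬b)), 2
9. ¬a, 2
10. ¬(c → ¬b), 2
11. c, 2
12. b, 2
Accessibility: 0R0, 0R1, 0R2, 1R1, 2R2

Yes, satisfiable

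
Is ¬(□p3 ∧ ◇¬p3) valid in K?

Tableau for the negation □p3 ∧ ◇¬p3:
1. □p3 ∧ ◇¬p3, w0
2. □p3, w0
3. ◇¬p3, w0
4. ¬p3, w1
5. p3, w1
Accessibility: w0Rw1
Branch closes: p3 and ¬p3 both at w1.
Every branch of the negation's tableau closes; the branch above is one of them.

Valid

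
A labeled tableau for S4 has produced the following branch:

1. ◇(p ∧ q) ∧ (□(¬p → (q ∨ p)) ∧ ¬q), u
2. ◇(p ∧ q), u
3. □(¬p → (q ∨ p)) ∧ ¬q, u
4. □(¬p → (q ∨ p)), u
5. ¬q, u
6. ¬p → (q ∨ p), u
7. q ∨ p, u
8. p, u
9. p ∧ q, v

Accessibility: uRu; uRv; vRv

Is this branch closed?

No world carries both an atom and its negation.

Not closed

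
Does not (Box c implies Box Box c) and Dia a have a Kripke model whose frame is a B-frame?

1. not (Box c implies Box Box c) and Dia a, u
2. not (Box c implies Box Box c), u
3. Dia a, u
4. Box c, u
5. not Box Box c, u
6. c, u
7. a, v
8. c, v
9. not Box c, w
10. c, w
11. not c, x
Accessibility: uRu, uRv, uRw, vRu, vRv, wRu, wRw, wRx, xRw, xRx

Satisfiable (open branch found)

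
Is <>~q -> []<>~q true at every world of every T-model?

No, not valid

Tableau for the negation ~(<>~q -> []<>~q):
1. ~(<>~q -> []<>~q), u
2. <>~q, u   [~->-rule on 1]
3. ~[]<>~q, u   [~->-rule on 1]
4. ~q, v   [<>-rule on 2: fresh world v, uRv]
5. ~<>~q, w   [~[]-rule on 3: fresh world w, uRw]
6. q, w   [~<>-rule on 5 via wRw]
Accessibility: uRu, uRv, uRw, vRv, wRw
The negation has an open branch (countermodel exists).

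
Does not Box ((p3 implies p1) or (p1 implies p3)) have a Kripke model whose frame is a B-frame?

1. not Box ((p3 implies p1) or (p1 implies p3)), 0
2. not ((p3 implies p1) or (p1 implies p3)), 1
3. not (p3 implies p1), 1
4. not (p1 implies p3), 1
5. p3, 1
6. not p1, 1
7. p1, 1
8. not p3, 1
Accessibility: 0R0, 0R1, 1R0, 1R1
Branch closes: p1 and not p1 both at 1.
(One branch shown.) All branches close.

No, unsatisfiable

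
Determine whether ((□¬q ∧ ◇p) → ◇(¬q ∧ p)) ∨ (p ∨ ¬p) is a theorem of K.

Valid in K

Tableau for the negation ¬(((□¬q ∧ ◇p) → ◇(¬q ∧ p)) ∨ (p ∨ ¬p)):
1. ¬(((□¬q ∧ ◇p) → ◇(¬q ∧ p)) ∨ (p ∨ ¬p)), 0
2. ¬((□¬q ∧ ◇p) → ◇(¬q ∧ p)), 0   [¬∨-rule on 1]
3. ¬(p ∨ ¬p), 0   [¬∨-rule on 1]
4. □¬q ∧ ◇p, 0   [¬→-rule on 2]
5. ¬◇(¬q ∧ p), 0   [¬→-rule on 2]
6. ¬p, 0   [¬∨-rule on 3]
7. p, 0   [¬∨-rule on 3]
Branch closes: p and ¬p both at 0.
All branches of the negation close; one closing branch shown above.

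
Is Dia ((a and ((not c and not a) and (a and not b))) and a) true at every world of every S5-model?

Tableau for the negation not Dia ((a and ((not c and not a) and (a and not b))) and a):
1. not Dia ((a and ((not c and not a) and (a and not b))) and a), w0
2. not ((a and ((not c and not a) and (a and not b))) and a), w0   [neg-Dia-rule on 1 via w0Rw0]
3. not a, w0   [neg-and-rule on 2 (branches; this branch)]
Accessibility: w0Rw0
The negation has an open branch (countermodel exists).

No, not valid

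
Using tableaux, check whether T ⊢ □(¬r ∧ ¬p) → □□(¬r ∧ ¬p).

Not valid

Tableau for the negation ¬(□(¬r ∧ ¬p) → □□(¬r ∧ ¬p)):
1. ¬(□(¬r ∧ ¬p) → □□(¬r ∧ ¬p)), w0
2. □(¬r ∧ ¬p), w0
3. ¬□□(¬r ∧ ¬p), w0
4. ¬r ∧ ¬p, w0
5. ¬r, w0
6. ¬p, w0
7. ¬□(¬r ∧ ¬p), w1
8. ¬r ∧ ¬p, w1
9. ¬r, w1
10. ¬p, w1
11. ¬(¬r ∧ ¬p), w2
12. p, w2
Accessibility: w0Rw0, w0Rw1, w1Rw1, w1Rw2, w2Rw2
The negation has an open branch (countermodel exists).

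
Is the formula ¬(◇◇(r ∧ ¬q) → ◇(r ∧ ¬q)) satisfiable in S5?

No, unsatisfiable

1. ¬(◇◇(r ∧ ¬q) → ◇(r ∧ ¬q)), u
2. ◇◇(r ∧ ¬q), u
3. ¬◇(r ∧ ¬q), u
4. ¬(r ∧ ¬q), u
5. q, u
6. ◇(r ∧ ¬q), v
7. ¬(r ∧ ¬q), v
8. q, v
9. r ∧ ¬q, w
10. r, w
11. ¬q, w
12. ¬(r ∧ ¬q), w
13. q, w
Accessibility: uRu, uRv, uRw, vRu, vRv, vRw, wRu, wRv, wRw
Branch closes: q and ¬q both at w.
(One branch shown.) All branches close.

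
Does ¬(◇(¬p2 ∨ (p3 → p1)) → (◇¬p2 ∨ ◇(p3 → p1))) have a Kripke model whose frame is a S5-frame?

Unsatisfiable (every branch closes)

1. ¬(◇(¬p2 ∨ (p3 → p1)) → (◇¬p2 ∨ ◇(p3 → p1))), u
2. ◇(¬p2 ∨ (p3 → p1)), u
3. ¬(◇¬p2 ∨ ◇(p3 → p1)), u
4. ¬◇¬p2, u
5. ¬◇(p3 → p1), u
6. p2, u
7. ¬(p3 → p1), u
8. p3, u
9. ¬p1, u
10. ¬p2 ∨ (p3 → p1), v
11. p2, v
12. ¬(p3 → p1), v
13. p3, v
14. ¬p1, v
15. p3 → p1, v
16. p1, v
Accessibility: uRu, uRv, vRu, vRv
Branch closes: p1 and ¬p1 both at v.
Every branch closes; the branch above is one of them.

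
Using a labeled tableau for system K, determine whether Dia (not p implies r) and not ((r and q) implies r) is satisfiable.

Unsatisfiable

1. Dia (not p implies r) and not ((r and q) implies r), u
2. Dia (not p implies r), u
3. not ((r and q) implies r), u
4. r and q, u
5. not r, u
6. r, u
7. q, u
Branch closes: r and not r both at u.
Every branch closes; the branch above is one of them.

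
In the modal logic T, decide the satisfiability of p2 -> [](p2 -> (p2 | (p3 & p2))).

Satisfiable

1. p2 -> [](p2 -> (p2 | (p3 & p2))), u
2. [](p2 -> (p2 | (p3 & p2))), u
3. p2 -> (p2 | (p3 & p2)), u
4. p2 | (p3 & p2), u
5. p3 & p2, u
6. p3, u
7. p2, u
Accessibility: uRu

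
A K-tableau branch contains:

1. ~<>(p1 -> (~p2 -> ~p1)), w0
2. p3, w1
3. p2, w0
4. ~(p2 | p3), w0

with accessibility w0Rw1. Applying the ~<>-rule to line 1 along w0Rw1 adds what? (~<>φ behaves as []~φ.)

~<>φ behaves as []~φ: propagate the negated body to each accessible world.

~(p1 -> (~p2 -> ~p1)), w1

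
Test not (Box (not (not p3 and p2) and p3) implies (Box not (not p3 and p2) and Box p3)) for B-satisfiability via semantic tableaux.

Unsatisfiable

1. not (Box (not (not p3 and p2) and p3) implies (Box not (not p3 and p2) and Box p3)), u
2. Box (not (not p3 and p2) and p3), u
3. not (Box not (not p3 and p2) and Box p3), u
4. not (not p3 and p2) and p3, u
5. not (not p3 and p2), u
6. p3, u
7. not Box not (not p3 and p2), u
8. not p2, u
9. not p3 and p2, v
10. not p3, v
11. p2, v
12. not (not p3 and p2) and p3, v
13. not (not p3 and p2), v
14. p3, v
Accessibility: uRu, uRv, vRu, vRv
Branch closes: p3 and not p3 both at v.
All branches of the tableau close; one closing branch shown above.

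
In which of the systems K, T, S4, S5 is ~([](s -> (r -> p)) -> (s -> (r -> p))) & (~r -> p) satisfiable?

K

K-tableau for the formula:
1. ~([](s -> (r -> p)) -> (s -> (r -> p))) & (~r -> p), u
2. ~([](s -> (r -> p)) -> (s -> (r -> p))), u   [&-rule on 1]
3. ~r -> p, u   [&-rule on 1]
4. [](s -> (r -> p)), u   [~->-rule on 2]
5. ~(s -> (r -> p)), u   [~->-rule on 2]
6. s, u   [~->-rule on 5]
7. ~(r -> p), u   [~->-rule on 5]
8. r, u   [~->-rule on 7]
9. ~p, u   [~->-rule on 7]
Complete open branch: satisfiable in K.
T-tableau for the formula:
1. ~([](s -> (r -> p)) -> (s -> (r -> p))) & (~r -> p), u
2. ~([](s -> (r -> p)) -> (s -> (r -> p))), u   [&-rule on 1]
3. ~r -> p, u   [&-rule on 1]
4. [](s -> (r -> p)), u   [~->-rule on 2]
5. ~(s -> (r -> p)), u   [~->-rule on 2]
6. s, u   [~->-rule on 5]
7. ~(r -> p), u   [~->-rule on 5]
8. r, u   [~->-rule on 7]
9. ~p, u   [~->-rule on 7]
10. s -> (r -> p), u   [[]-rule on 4 via uRu]
11. r -> p, u   [->-rule on 10 (branches; this branch)]
12. p, u   [->-rule on 11 (branches; this branch)]
Accessibility: uRu
Branch closes: p and ~p both at u.
Every branch closes (one shown): unsatisfiable in T, hence also in S4, S5 (every S4/S5-frame is a T-frame).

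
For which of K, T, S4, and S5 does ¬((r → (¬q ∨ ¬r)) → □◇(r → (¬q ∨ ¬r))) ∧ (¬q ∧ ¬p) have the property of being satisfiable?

S4-tableau for the formula:
1. ¬((r → (¬q ∨ ¬r)) → □◇(r → (¬q ∨ ¬r))) ∧ (¬q ∧ ¬p), w0
2. ¬((r → (¬q ∨ ¬r)) → □◇(r → (¬q ∨ ¬r))), w0   [∧-rule on 1]
3. ¬q ∧ ¬p, w0   [∧-rule on 1]
4. r → (¬q ∨ ¬r), w0   [¬→-rule on 2]
5. ¬□◇(r → (¬q ∨ ¬r)), w0   [¬→-rule on 2]
6. ¬q, w0   [∧-rule on 3]
7. ¬p, w0   [∧-rule on 3]
8. ¬q ∨ ¬r, w0   [→-rule on 4 (branches; this branch)]
9. ¬r, w0   [∨-rule on 8 (branches; this branch)]
10. ¬◇(r → (¬q ∨ ¬r)), w1   [¬□-rule on 5: fresh world w1, w0Rw1]
11. ¬(r → (¬q ∨ ¬r)), w1   [¬◇-rule on 10 via w1Rw1]
12. r, w1   [¬→-rule on 11]
13. ¬(¬q ∨ ¬r), w1   [¬→-rule on 11]
14. q, w1   [¬∨-rule on 13]
Accessibility: w0Rw0, w0Rw1, w1Rw1
Complete open branch: satisfiable in S4, hence also in K, T (this S4-model is also a K-model and a T-model).
S5-tableau for the formula:
1. ¬((r → (¬q ∨ ¬r)) → □◇(r → (¬q ∨ ¬r))) ∧ (¬q ∧ ¬p), w0
2. ¬((r → (¬q ∨ ¬r)) → □◇(r → (¬q ∨ ¬r))), w0   [∧-rule on 1]
3. ¬q ∧ ¬p, w0   [∧-rule on 1]
4. r → (¬q ∨ ¬r), w0   [¬→-rule on 2]
5. ¬□◇(r → (¬q ∨ ¬r)), w0   [¬→-rule on 2]
6. ¬q, w0   [∧-rule on 3]
7. ¬p, w0   [∧-rule on 3]
8. ¬q ∨ ¬r, w0   [→-rule on 4 (branches; this branch)]
9. ¬◇(r → (¬q ∨ ¬r)), w1   [¬□-rule on 5: fresh world w1, w0Rw1]
10. ¬(r → (¬q ∨ ¬r)), w0   [¬◇-rule on 9 via w1Rw0]
11. r, w0   [¬→-rule on 10]
12. ¬(¬q ∨ ¬r), w0   [¬→-rule on 10]
13. q, w0   [¬∨-rule on 12]
Accessibility: w0Rw0, w0Rw1, w1Rw0, w1Rw1
Branch closes: q and ¬q both at w0.
Every branch closes (one shown): unsatisfiable in S5.

K, T, S4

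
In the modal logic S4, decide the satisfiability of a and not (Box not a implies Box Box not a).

Unsatisfiable

1. a and not (Box not a implies Box Box not a), 0
2. a, 0   [and-rule on 1]
3. not (Box not a implies Box Box not a), 0   [and-rule on 1]
4. Box not a, 0   [neg-implies-rule on 3]
5. not Box Box not a, 0   [neg-implies-rule on 3]
6. not a, 0   [Box-rule on 4 via 0R0]
Accessibility: 0R0
Branch closes: a and not a both at 0.
Every branch closes; the branch above is one of them.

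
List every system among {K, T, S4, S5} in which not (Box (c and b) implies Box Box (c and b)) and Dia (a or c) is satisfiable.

K, T

S4-tableau for the formula:
1. not (Box (c and b) implies Box Box (c and b)) and Dia (a or c), 0
2. not (Box (c and b) implies Box Box (c and b)), 0
3. Dia (a or c), 0
4. Box (c and b), 0
5. not Box Box (c and b), 0
6. c and b, 0
7. c, 0
8. b, 0
9. a or c, 1
10. c and b, 1
11. c, 1
12. b, 1
13. not Box (c and b), 2
14. c and b, 2
15. c, 2
16. b, 2
17. not (c and b), 3
18. c and b, 3
19. c, 3
20. b, 3
21. not b, 3
Accessibility: 0R0, 0R1, 0R2, 0R3, 1R1, 2R2, 2R3, 3R3
Branch closes: b and not b both at 3.
Every branch closes (one shown): unsatisfiable in S4, hence also in S5 (every S5-frame is an S4-frame).
T-tableau for the formula:
1. not (Box (c and b) implies Box Box (c and b)) and Dia (a or c), 0
2. not (Box (c and b) implies Box Box (c and b)), 0
3. Dia (a or c), 0
4. Box (c and b), 0
5. not Box Box (c and b), 0
6. c and b, 0
7. c, 0
8. b, 0
9. a or c, 1
10. c and b, 1
11. c, 1
12. b, 1
13. not Box (c and b), 2
14. c and b, 2
15. c, 2
16. b, 2
17. not (c and b), 3
18. not b, 3
Accessibility: 0R0, 0R1, 0R2, 1R1, 2R2, 2R3, 3R3
Complete open branch: satisfiable in T, hence also in K (this T-model is also a K-model).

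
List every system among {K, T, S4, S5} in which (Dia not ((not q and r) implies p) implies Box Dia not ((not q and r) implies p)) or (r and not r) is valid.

S5-tableau for the negation not ((Dia not ((not q and r) implies p) implies Box Dia not ((not q and r) implies p)) or (r and not r)):
1. not ((Dia not ((not q and r) implies p) implies Box Dia not ((not q and r) implies p)) or (r and not r)), w0
2. not (Dia not ((not q and r) implies p) implies Box Dia not ((not q and r) implies p)), w0
3. not (r and not r), w0
4. Dia not ((not q and r) implies p), w0
5. not Box Dia not ((not q and r) implies p), w0
6. r, w0
7. not ((not q and r) implies p), w1
8. not q and r, w1
9. not p, w1
10. not q, w1
11. r, w1
12. not Dia not ((not q and r) implies p), w2
13. (not q and r) implies p, w0
14. (not q and r) implies p, w1
15. (not q and r) implies p, w2
16. not (not q and r), w0
17. not (not q and r), w1
18. p, w2
19. q, w0
20. not r, w1
Accessibility: w0Rw0, w0Rw1, w0Rw2, w1Rw0, w1Rw1, w1Rw2, w2Rw0, w2Rw1, w2Rw2
Branch closes: r and not r both at w1.
Every branch closes (one shown): valid in S5.
S4-tableau for the negation not ((Dia not ((not q and r) implies p) implies Box Dia not ((not q and r) implies p)) or (r and not r)):
1. not ((Dia not ((not q and r) implies p) implies Box Dia not ((not q and r) implies p)) or (r and not r)), w0
2. not (Dia not ((not q and r) implies p) implies Box Dia not ((not q and r) implies p)), w0
3. not (r and not r), w0
4. Dia not ((not q and r) implies p), w0
5. not Box Dia not ((not q and r) implies p), w0
6. r, w0
7. not ((not q and r) implies p), w1
8. not q and r, w1
9. not p, w1
10. not q, w1
11. r, w1
12. not Dia not ((not q and r) implies p), w2
13. (not q and r) implies p, w2
14. p, w2
Accessibility: w0Rw0, w0Rw1, w0Rw2, w1Rw1, w2Rw2
Complete open branch: countermodel on an S4-frame, so not valid in S4, nor in K, T (the same frame is also a K-frame and a T-frame).

S5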